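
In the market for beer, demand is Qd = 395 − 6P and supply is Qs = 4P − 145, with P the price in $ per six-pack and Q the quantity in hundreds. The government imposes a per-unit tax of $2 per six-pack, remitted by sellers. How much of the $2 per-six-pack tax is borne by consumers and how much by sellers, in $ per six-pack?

Consumers bear $0.8 per six-pack; sellers bear $1.2 per six-pack.

Before the tax: set 395 − 6P = 4P − 145 → P* = $54, Q* = 71.
With the tax collected from sellers, supply shifts: Qs = 4(P − 2) − 145.
Solving gives Q = 66.2 with consumers paying $54.8 and sellers receiving $52.8 (the $2 wedge).
Burden on consumers: $0.8; on sellers: $1.2. (They sum to $2.)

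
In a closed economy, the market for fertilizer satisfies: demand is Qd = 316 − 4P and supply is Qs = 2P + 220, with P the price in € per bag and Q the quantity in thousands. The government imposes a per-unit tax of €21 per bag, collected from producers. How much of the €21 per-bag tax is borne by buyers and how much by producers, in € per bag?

Before the tax: set 316 − 4P = 2P + 220 → P* = €16, Q* = 252.
With the tax collected from producers, supply shifts: Qs = 2(P − 21) + 220.
New equilibrium: buyers pay €23, producers receive €2, Q = 224. (Wedge: Pb − Ps = 21.)
Burden on buyers: €7; on producers: €14. (They sum to €21.)

Buyers bear €7 per bag; producers bear €14 per bag.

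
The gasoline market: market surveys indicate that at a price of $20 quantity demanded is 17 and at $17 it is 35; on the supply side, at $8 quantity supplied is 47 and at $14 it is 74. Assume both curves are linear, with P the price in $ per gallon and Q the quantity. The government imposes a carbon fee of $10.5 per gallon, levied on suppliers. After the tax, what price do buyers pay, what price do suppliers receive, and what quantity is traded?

Buyers pay $16.5; suppliers receive $6; quantity = 38.

Demand slope: (35 − 17)/(17 − 20) = -6, so Qd = 137 − 6P.
Supply slope: (74 − 47)/(14 − 8) = 4.5, so Qs = 4.5P + 11.
Before the tax: set 137 − 6P = 4.5P + 11 → P* = $12, Q* = 65.
With the tax collected from suppliers, supply shifts: Qs = 4.5(P − 10.5) + 11.
New equilibrium: buyers pay $16.5, suppliers receive $6, Q = 38. (Wedge: Pb − Ps = 10.5.)
The less price-elastic side of the market bears the larger share of a per-unit tax.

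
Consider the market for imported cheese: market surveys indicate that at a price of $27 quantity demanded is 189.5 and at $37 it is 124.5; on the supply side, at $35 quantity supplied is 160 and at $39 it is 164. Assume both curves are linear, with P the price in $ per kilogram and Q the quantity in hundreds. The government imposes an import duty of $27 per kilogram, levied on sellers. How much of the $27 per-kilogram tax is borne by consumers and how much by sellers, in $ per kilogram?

Consumers bear $3.6 per kilogram; sellers bear $23.4 per kilogram.

Demand slope: (124.5 − 189.5)/(37 − 27) = -6.5, so Qd = 365 − 6.5P.
Supply slope: (164 − 160)/(39 − 35) = 1, so Qs = P + 125.
Before the tax: set 365 − 6.5P = P + 125 → P* = $32, Q* = 157.
With the tax collected from sellers, supply shifts: Qs = (P − 27) + 125.
Solving gives Q = 133.6 with consumers paying $35.6 and sellers receiving $8.6 (the $27 wedge).
Burden on consumers: $3.6; on sellers: $23.4. (They sum to $27.)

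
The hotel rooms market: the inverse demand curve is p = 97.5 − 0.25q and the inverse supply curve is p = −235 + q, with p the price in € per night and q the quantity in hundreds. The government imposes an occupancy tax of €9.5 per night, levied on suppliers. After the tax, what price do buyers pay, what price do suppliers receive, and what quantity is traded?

Inverting to q(p) form: qd = 390 − 4p; qs = p + 235.
Without the tax, 390 − 4p = p + 235 gives 5p = 155, so p* = €31 and q* = 266.
With the tax collected from suppliers, supply shifts: qs = (p − 9.5) + 235.
New equilibrium: buyers pay €32.9, suppliers receive €23.4, q = 258.4. (Wedge: pb − ps = 9.5.)

Buyers pay €32.9; suppliers receive €23.4; quantity = 258.4.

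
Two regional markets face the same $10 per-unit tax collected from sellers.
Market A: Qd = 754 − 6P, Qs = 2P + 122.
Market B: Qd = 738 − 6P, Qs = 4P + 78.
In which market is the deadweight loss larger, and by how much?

Market B, by $45.

Market A: pre-tax P* = $79, Q* = 280; post-tax Q = 265; deadweight loss = $75.
Market B: pre-tax P* = $66, Q* = 342; post-tax Q = 318; deadweight loss = $120.
Difference: $75 vs $120 → market B is larger by $45.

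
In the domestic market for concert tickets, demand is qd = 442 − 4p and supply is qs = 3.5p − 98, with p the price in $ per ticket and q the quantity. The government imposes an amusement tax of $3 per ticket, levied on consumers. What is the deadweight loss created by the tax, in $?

Deadweight loss = $8.4.

Without the tax, 442 − 4p = 3.5p − 98 gives 7.5p = 540, so p* = $72 and q* = 154.
With the tax collected from consumers, demand (in seller-price terms) shifts: qd = 442 − 4(p + 3).
Solving gives q = 148.4 with consumers paying $73.4 and producers receiving $70.4 (the $3 wedge).
Quantity falls by |ΔQ| = |154 − 148.4| = 5.6.
DWL = ½ · t · |ΔQ| = ½ · 3 · 5.6 = $8.4.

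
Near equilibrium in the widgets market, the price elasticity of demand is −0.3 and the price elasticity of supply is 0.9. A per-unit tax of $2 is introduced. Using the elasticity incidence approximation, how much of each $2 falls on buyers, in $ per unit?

Buyers bear ≈ $1.5 per unit.

Incidence ratio: buyers' share ≈ εs / (εs + |εd|) = 0.9 / (0.9 + 0.3) = 0.75.
So buyers bear ≈ 0.75 × $2 = $1.5; suppliers bear $0.5.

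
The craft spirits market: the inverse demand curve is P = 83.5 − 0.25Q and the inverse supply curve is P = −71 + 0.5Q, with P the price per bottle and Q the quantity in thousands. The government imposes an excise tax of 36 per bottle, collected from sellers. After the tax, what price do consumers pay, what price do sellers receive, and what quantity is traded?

Inverting to Q(P) form: Qd = 334 − 4P; Qs = 2P + 142.
Before the tax: set 334 − 4P = 2P + 142 → P* = 32, Q* = 206.
With the tax collected from sellers, supply shifts: Qs = 2(P − 36) + 142.
New equilibrium: consumers pay 44, sellers receive 8, Q = 158. (Wedge: Pb − Ps = 36.)

Consumers pay 44; sellers receive 8; quantity = 158.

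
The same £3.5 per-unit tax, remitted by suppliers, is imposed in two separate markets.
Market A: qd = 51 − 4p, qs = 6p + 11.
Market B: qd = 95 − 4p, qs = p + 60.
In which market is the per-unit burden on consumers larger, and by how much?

Market A: pre-tax p* = £4, q* = 35; post-tax q = 26.6; per-unit burden on consumers = £2.1.
Market B: pre-tax p* = £7, q* = 67; post-tax q = 64.2; per-unit burden on consumers = £0.7.
Difference: £2.1 vs £0.7 → market A is larger by £1.4.

Market A, by £1.4.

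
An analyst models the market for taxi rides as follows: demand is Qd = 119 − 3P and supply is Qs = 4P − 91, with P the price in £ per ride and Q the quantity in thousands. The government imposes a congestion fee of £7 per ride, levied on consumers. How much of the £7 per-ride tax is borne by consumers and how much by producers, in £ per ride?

Consumers bear £4 per ride; producers bear £3 per ride.

Before the tax: set 119 − 3P = 4P − 91 → P* = £30, Q* = 29.
With the tax collected from consumers, demand (in seller-price terms) shifts: Qd = 119 − 3(P + 7).
New equilibrium: consumers pay £34, producers receive £27, Q = 17. (Wedge: Pb − Ps = 7.)
Burden on consumers: £4; on producers: £3. (They sum to £7.)
The less price-elastic side of the market bears the larger share of a per-unit tax.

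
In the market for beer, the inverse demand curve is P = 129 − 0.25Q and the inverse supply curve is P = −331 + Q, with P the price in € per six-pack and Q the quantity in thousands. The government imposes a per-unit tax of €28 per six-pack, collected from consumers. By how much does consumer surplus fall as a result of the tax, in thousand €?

Consumer surplus falls by €1998.08 thousand.

Inverting to Q(P) form: Qd = 516 − 4P; Qs = P + 331.
Without the tax, 516 − 4P = P + 331 gives 5P = 185, so P* = €37 and Q* = 368.
With the tax collected from consumers, demand (in seller-price terms) shifts: Qd = 516 − 4(P + 28).
New equilibrium: consumers pay €42.6, suppliers receive €14.6, Q = 345.6. (Wedge: Pb − Ps = 28.)
ΔCS is the trapezoid between Q = 345.6 and Q = 368 of height €5.6: ½ · (368 + 345.6) · 5.6 = €1998.08.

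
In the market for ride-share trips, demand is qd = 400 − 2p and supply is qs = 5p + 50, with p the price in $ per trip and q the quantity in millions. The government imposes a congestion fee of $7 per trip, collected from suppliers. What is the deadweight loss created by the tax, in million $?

Deadweight loss = $35 million.

Without the tax, 400 − 2p = 5p + 50 gives 7p = 350, so p* = $50 and q* = 300.
With the tax collected from suppliers, supply shifts: qs = 5(p − 7) + 50.
Solving gives q = 290 with buyers paying $55 and suppliers receiving $48 (the $7 wedge).
Quantity falls by |ΔQ| = |300 − 290| = 10.
DWL = ½ · t · |ΔQ| = ½ · 7 · 10 = $35.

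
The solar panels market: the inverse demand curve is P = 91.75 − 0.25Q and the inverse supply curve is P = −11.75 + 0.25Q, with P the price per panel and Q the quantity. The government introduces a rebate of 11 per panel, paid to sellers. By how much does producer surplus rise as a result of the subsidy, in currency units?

Producer surplus rises by 1199.

Inverting to Q(P) form: Qd = 367 − 4P; Qs = 4P + 47.
Before the subsidy: set 367 − 4P = 4P + 47 → P* = 40, Q* = 207.
With a per-unit subsidy paid to sellers, each receives P + 11 per unit sold, so supply becomes Qs = 4(P + 11) + 47.
New equilibrium: consumers pay 34.5, sellers receive 45.5, Q = 229. (Wedge: Pb − Ps = −11.)
ΔPS is the trapezoid between Q = 229 and Q = 207 of height 5.5: ½ · (207 + 229) · 5.5 = 1199.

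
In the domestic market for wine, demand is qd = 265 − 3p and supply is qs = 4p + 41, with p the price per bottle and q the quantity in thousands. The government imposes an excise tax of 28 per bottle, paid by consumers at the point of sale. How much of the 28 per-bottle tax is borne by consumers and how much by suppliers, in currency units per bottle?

Before the tax: set 265 − 3p = 4p + 41 → p* = 32, q* = 169.
With the tax collected from consumers, demand (in seller-price terms) shifts: qd = 265 − 3(p + 28).
Solving gives q = 121 with consumers paying 48 and suppliers receiving 20 (the 28 wedge).
Burden on consumers: 16; on suppliers: 12. (They sum to 28.)
The less price-elastic side of the market bears the larger share of a per-unit tax.

Consumers bear 16 per bottle; suppliers bear 12 per bottle.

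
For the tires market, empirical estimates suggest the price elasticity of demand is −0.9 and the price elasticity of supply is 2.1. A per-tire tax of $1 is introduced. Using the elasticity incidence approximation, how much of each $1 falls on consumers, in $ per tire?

Incidence ratio: consumers' share ≈ εs / (εs + |εd|) = 2.1 / (2.1 + 0.9) = 0.7.
So consumers bear ≈ 0.7 × $1 = $0.7; suppliers bear $0.3.

Consumers bear ≈ $0.7 per tire.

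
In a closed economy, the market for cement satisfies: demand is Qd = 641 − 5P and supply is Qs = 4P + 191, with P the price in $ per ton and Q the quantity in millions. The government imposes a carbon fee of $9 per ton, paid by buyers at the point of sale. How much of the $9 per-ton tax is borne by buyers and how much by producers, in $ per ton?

Buyers bear $4 per ton; producers bear $5 per ton.

Without the tax, 641 − 5P = 4P + 191 gives 9P = 450, so P* = $50 and Q* = 391.
With the tax collected from buyers, demand (in seller-price terms) shifts: Qd = 641 − 5(P + 9).
New equilibrium: buyers pay $54, producers receive $45, Q = 371. (Wedge: Pb − Ps = 9.)
Burden on buyers: $4; on producers: $5. (They sum to $9.)
The less price-elastic side of the market bears the larger share of a per-unit tax.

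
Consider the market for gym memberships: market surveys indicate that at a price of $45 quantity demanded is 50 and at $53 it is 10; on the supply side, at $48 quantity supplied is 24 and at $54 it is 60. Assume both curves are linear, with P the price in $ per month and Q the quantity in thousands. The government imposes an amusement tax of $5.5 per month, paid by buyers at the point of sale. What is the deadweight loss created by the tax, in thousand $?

Demand slope: (10 − 50)/(53 − 45) = -5, so Qd = 275 − 5P.
Supply slope: (60 − 24)/(54 − 48) = 6, so Qs = 6P − 264.
Without the tax, 275 − 5P = 6P − 264 gives 11P = 539, so P* = $49 and Q* = 30.
With the tax collected from buyers, demand (in seller-price terms) shifts: Qd = 275 − 5(P + 5.5).
Solving gives Q = 15 with buyers paying $52 and producers receiving $46.5 (the $5.5 wedge).
Quantity falls by |ΔQ| = |30 − 15| = 15.
DWL = ½ · t · |ΔQ| = ½ · 5.5 · 15 = $41.25.

Deadweight loss = $41.25 thousand.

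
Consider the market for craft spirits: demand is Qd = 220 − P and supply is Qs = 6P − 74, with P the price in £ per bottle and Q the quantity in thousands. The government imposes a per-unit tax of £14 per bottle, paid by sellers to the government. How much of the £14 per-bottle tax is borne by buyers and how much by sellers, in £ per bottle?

Buyers bear £12 per bottle; sellers bear £2 per bottle.

Without the tax, 220 − P = 6P − 74 gives 7P = 294, so P* = £42 and Q* = 178.
With the tax collected from sellers, supply shifts: Qs = 6(P − 14) − 74.
Solving gives Q = 166 with buyers paying £54 and sellers receiving £40 (the £14 wedge).
Burden on buyers: £12; on sellers: £2. (They sum to £14.)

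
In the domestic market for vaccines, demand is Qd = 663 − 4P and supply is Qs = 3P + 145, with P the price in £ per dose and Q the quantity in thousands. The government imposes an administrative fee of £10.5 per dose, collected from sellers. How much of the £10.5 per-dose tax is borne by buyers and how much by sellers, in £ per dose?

Without the tax, 663 − 4P = 3P + 145 gives 7P = 518, so P* = £74 and Q* = 367.
With the tax collected from sellers, supply shifts: Qs = 3(P − 10.5) + 145.
Solving gives Q = 349 with buyers paying £78.5 and sellers receiving £68 (the £10.5 wedge).
Burden on buyers: £4.5; on sellers: £6. (They sum to £10.5.)
The less price-elastic side of the market bears the larger share of a per-unit tax.

Buyers bear £4.5 per dose; sellers bear £6 per dose.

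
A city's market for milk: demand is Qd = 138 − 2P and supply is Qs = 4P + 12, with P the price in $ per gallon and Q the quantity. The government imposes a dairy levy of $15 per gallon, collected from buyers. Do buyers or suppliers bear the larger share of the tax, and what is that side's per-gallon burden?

Without the tax, 138 − 2P = 4P + 12 gives 6P = 126, so P* = $21 and Q* = 96.
With the tax collected from buyers, demand (in seller-price terms) shifts: Qd = 138 − 2(P + 15).
Solving gives Q = 76 with buyers paying $31 and suppliers receiving $16 (the $15 wedge).
Per-gallon burden: buyers $10, suppliers $5.
Buyers take the larger share because demand is less price-elastic here (demand slope 2 vs supply slope 4).
The less price-elastic side of the market bears the larger share of a per-unit tax.

Buyers bear the larger share: $10 per gallon.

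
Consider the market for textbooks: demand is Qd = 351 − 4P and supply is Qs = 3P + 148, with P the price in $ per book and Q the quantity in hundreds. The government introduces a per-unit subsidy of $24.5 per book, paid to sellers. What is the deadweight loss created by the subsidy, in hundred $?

Deadweight loss = $514.5 hundred.

Without the subsidy, 351 − 4P = 3P + 148 gives 7P = 203, so P* = $29 and Q* = 235.
With a per-unit subsidy paid to sellers, each receives P + 24.5 per unit sold, so supply becomes Qs = 3(P + 24.5) + 148.
Solving gives Q = 277 with consumers paying $18.5 and sellers receiving $43 (the $24.5 wedge).
Quantity rises by |ΔQ| = |235 − 277| = 42.
DWL = ½ · t · |ΔQ| = ½ · 24.5 · 42 = $514.5.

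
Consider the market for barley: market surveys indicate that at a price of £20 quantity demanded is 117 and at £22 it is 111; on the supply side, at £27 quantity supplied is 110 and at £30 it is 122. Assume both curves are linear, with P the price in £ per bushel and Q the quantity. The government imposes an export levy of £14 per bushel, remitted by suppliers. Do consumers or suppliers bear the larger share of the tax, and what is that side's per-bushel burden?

Consumers bear the larger share: £8 per bushel.

Demand slope: (111 − 117)/(22 − 20) = -3, so Qd = 177 − 3P.
Supply slope: (122 − 110)/(30 − 27) = 4, so Qs = 4P + 2.
Without the tax, 177 − 3P = 4P + 2 gives 7P = 175, so P* = £25 and Q* = 102.
With the tax collected from suppliers, supply shifts: Qs = 4(P − 14) + 2.
Solving gives Q = 78 with consumers paying £33 and suppliers receiving £19 (the £14 wedge).
Per-bushel burden: consumers £8, suppliers £6.
Consumers take the larger share because demand is less price-elastic here (demand slope 3 vs supply slope 4).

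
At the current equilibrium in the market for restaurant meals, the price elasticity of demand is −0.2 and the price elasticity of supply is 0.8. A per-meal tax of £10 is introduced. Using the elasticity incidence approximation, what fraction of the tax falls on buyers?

Buyers' share ≈ 0.8.

Incidence ratio: buyers' share ≈ εs / (εs + |εd|) = 0.8 / (0.8 + 0.2) = 0.8.
Supply is the more elastic side, so buyers bear the larger share.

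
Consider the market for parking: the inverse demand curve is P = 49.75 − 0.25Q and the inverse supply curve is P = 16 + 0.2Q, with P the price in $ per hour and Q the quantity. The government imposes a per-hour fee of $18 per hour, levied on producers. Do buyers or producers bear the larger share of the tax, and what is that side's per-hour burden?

Buyers bear the larger share: $10 per hour.

Inverting to Q(P) form: Qd = 199 − 4P; Qs = 5P − 80.
Before the tax: set 199 − 4P = 5P − 80 → P* = $31, Q* = 75.
With the tax collected from producers, supply shifts: Qs = 5(P − 18) − 80.
Solving gives Q = 35 with buyers paying $41 and producers receiving $23 (the $18 wedge).
Per-hour burden: buyers $10, producers $8.
Buyers take the larger share because demand is less price-elastic here (demand slope 4 vs supply slope 5).
The less price-elastic side of the market bears the larger share of a per-unit tax.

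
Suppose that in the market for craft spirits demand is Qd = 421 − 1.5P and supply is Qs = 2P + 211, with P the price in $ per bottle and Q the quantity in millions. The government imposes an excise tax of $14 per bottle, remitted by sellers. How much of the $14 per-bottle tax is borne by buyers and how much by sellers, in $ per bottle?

Before the tax: set 421 − 1.5P = 2P + 211 → P* = $60, Q* = 331.
With the tax collected from sellers, supply shifts: Qs = 2(P − 14) + 211.
Solving gives Q = 319 with buyers paying $68 and sellers receiving $54 (the $14 wedge).
Burden on buyers: $8; on sellers: $6. (They sum to $14.)
The less price-elastic side of the market bears the larger share of a per-unit tax.

Buyers bear $8 per bottle; sellers bear $6 per bottle.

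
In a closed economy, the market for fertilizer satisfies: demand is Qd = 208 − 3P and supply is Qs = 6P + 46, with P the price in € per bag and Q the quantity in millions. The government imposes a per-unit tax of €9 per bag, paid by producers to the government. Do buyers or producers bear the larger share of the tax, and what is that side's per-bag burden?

Buyers bear the larger share: €6 per bag.

Without the tax, 208 − 3P = 6P + 46 gives 9P = 162, so P* = €18 and Q* = 154.
With the tax collected from producers, supply shifts: Qs = 6(P − 9) + 46.
New equilibrium: buyers pay €24, producers receive €15, Q = 136. (Wedge: Pb − Ps = 9.)
Per-bag burden: buyers €6, producers €3.
Buyers take the larger share because demand is less price-elastic here (demand slope 3 vs supply slope 6).
The less price-elastic side of the market bears the larger share of a per-unit tax.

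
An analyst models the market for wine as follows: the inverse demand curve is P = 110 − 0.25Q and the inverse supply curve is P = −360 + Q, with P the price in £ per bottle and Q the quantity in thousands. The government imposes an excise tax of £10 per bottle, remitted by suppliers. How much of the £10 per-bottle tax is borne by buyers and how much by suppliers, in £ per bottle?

Buyers bear £2 per bottle; suppliers bear £8 per bottle.

Inverting to Q(P) form: Qd = 440 − 4P; Qs = P + 360.
Without the tax, 440 − 4P = P + 360 gives 5P = 80, so P* = £16 and Q* = 376.
With the tax collected from suppliers, supply shifts: Qs = (P − 10) + 360.
Solving gives Q = 368 with buyers paying £18 and suppliers receiving £8 (the £10 wedge).
Burden on buyers: £2; on suppliers: £8. (They sum to £10.)
The less price-elastic side of the market bears the larger share of a per-unit tax.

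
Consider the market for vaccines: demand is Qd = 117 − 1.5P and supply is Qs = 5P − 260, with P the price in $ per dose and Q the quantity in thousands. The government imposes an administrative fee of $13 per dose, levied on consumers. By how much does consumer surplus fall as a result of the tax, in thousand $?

Before the tax: set 117 − 1.5P = 5P − 260 → P* = $58, Q* = 30.
With the tax collected from consumers, demand (in seller-price terms) shifts: Qd = 117 − 1.5(P + 13).
Solving gives Q = 15 with consumers paying $68 and sellers receiving $55 (the $13 wedge).
ΔCS is the trapezoid between Q = 15 and Q = 30 of height $10: ½ · (30 + 15) · 10 = $225.

Consumer surplus falls by $225 thousand.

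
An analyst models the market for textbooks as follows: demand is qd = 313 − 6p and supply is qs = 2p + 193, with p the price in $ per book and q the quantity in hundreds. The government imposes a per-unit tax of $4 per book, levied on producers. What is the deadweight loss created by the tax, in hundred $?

Without the tax, 313 − 6p = 2p + 193 gives 8p = 120, so p* = $15 and q* = 223.
With the tax collected from producers, supply shifts: qs = 2(p − 4) + 193.
New equilibrium: consumers pay $16, producers receive $12, q = 217. (Wedge: pb − ps = 4.)
Quantity falls by |ΔQ| = |223 − 217| = 6.
DWL = ½ · t · |ΔQ| = ½ · 4 · 6 = $12.

Deadweight loss = $12 hundred.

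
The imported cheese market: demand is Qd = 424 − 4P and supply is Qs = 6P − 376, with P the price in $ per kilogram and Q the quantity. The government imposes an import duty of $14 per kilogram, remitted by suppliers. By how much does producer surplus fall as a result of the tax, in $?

Without the tax, 424 − 4P = 6P − 376 gives 10P = 800, so P* = $80 and Q* = 104.
With the tax collected from suppliers, supply shifts: Qs = 6(P − 14) − 376.
New equilibrium: consumers pay $88.4, suppliers receive $74.4, Q = 70.4. (Wedge: Pb − Ps = 14.)
ΔPS is the trapezoid between Q = 70.4 and Q = 104 of height $5.6: ½ · (104 + 70.4) · 5.6 = $488.32.

Producer surplus falls by $488.32.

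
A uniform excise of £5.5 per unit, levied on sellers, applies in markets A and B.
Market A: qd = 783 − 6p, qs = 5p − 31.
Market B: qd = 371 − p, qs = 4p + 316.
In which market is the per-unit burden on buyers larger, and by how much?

Market A: pre-tax p* = £74, q* = 339; post-tax q = 324; per-unit burden on buyers = £2.5.
Market B: pre-tax p* = £11, q* = 360; post-tax q = 355.6; per-unit burden on buyers = £4.4.
Difference: £2.5 vs £4.4 → market B is larger by £1.9.

Market B, by £1.9.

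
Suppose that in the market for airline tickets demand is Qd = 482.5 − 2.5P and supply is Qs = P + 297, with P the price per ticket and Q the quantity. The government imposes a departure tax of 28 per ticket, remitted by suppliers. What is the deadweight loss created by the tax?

Before the tax: set 482.5 − 2.5P = P + 297 → P* = 53, Q* = 350.
With the tax collected from suppliers, supply shifts: Qs = (P − 28) + 297.
New equilibrium: buyers pay 61, suppliers receive 33, Q = 330. (Wedge: Pb − Ps = 28.)
Quantity falls by |ΔQ| = |350 − 330| = 20.
DWL = ½ · t · |ΔQ| = ½ · 28 · 20 = 280.

Deadweight loss = 280.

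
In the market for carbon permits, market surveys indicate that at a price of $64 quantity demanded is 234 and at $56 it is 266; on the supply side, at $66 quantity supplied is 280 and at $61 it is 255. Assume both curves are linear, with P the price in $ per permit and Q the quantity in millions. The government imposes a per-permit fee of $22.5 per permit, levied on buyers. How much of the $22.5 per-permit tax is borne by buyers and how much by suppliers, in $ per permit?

Demand slope: (266 − 234)/(56 − 64) = -4, so Qd = 490 − 4P.
Supply slope: (255 − 280)/(61 − 66) = 5, so Qs = 5P − 50.
Before the tax: set 490 − 4P = 5P − 50 → P* = $60, Q* = 250.
With the tax collected from buyers, demand (in seller-price terms) shifts: Qd = 490 − 4(P + 22.5).
New equilibrium: buyers pay $72.5, suppliers receive $50, Q = 200. (Wedge: Pb − Ps = 22.5.)
Burden on buyers: $12.5; on suppliers: $10. (They sum to $22.5.)
The less price-elastic side of the market bears the larger share of a per-unit tax.

Buyers bear $12.5 per permit; suppliers bear $10 per permit.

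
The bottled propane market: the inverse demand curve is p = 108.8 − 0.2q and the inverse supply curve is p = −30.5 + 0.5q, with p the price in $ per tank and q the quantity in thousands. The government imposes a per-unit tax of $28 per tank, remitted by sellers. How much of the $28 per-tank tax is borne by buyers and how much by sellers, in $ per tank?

Buyers bear $8 per tank; sellers bear $20 per tank.

Inverting to q(p) form: qd = 544 − 5p; qs = 2p + 61.
Before the tax: set 544 − 5p = 2p + 61 → p* = $69, q* = 199.
With the tax collected from sellers, supply shifts: qs = 2(p − 28) + 61.
New equilibrium: buyers pay $77, sellers receive $49, q = 159. (Wedge: pb − ps = 28.)
Burden on buyers: $8; on sellers: $20. (They sum to $28.)
The less price-elastic side of the market bears the larger share of a per-unit tax.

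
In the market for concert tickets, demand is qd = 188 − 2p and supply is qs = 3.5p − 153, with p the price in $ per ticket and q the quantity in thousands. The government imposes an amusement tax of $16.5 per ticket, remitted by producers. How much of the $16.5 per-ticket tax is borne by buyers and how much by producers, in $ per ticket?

Buyers bear $10.5 per ticket; producers bear $6 per ticket.

Before the tax: set 188 − 2p = 3.5p − 153 → p* = $62, q* = 64.
With the tax collected from producers, supply shifts: qs = 3.5(p − 16.5) − 153.
New equilibrium: buyers pay $72.5, producers receive $56, q = 43. (Wedge: pb − ps = 16.5.)
Burden on buyers: $10.5; on producers: $6. (They sum to $16.5.)
The less price-elastic side of the market bears the larger share of a per-unit tax.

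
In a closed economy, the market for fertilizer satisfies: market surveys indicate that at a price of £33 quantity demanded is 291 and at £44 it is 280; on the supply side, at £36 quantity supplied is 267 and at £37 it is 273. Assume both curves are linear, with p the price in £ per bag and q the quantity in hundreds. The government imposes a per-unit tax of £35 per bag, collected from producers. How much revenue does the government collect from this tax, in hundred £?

Demand slope: (280 − 291)/(44 − 33) = -1, so qd = 324 − p.
Supply slope: (273 − 267)/(37 − 36) = 6, so qs = 6p + 51.
Before the tax: set 324 − p = 6p + 51 → p* = £39, q* = 285.
With the tax collected from producers, supply shifts: qs = 6(p − 35) + 51.
New equilibrium: consumers pay £69, producers receive £34, q = 255. (Wedge: pb − ps = 35.)
Revenue = t · Q = 35 · 255 = £8925.

Tax revenue = £8925 hundred.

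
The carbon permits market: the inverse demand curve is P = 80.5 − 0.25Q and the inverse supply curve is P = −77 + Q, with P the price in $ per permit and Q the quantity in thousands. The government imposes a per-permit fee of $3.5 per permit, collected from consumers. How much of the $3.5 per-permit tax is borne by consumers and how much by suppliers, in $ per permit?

Rewrite in direct form: Qd = 322 − 4P and Qs = P + 77.
Before the tax: set 322 − 4P = P + 77 → P* = $49, Q* = 126.
With the tax collected from consumers, demand (in seller-price terms) shifts: Qd = 322 − 4(P + 3.5).
New equilibrium: consumers pay $49.7, suppliers receive $46.2, Q = 123.2. (Wedge: Pb − Ps = 3.5.)
Burden on consumers: $0.7; on suppliers: $2.8. (They sum to $3.5.)
The less price-elastic side of the market bears the larger share of a per-unit tax.

Consumers bear $0.7 per permit; suppliers bear $2.8 per permit.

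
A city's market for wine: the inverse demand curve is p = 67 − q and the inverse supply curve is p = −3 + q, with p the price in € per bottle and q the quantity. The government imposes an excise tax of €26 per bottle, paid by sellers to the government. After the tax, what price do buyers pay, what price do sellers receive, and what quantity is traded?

Inverting to q(p) form: qd = 67 − p; qs = p + 3.
Without the tax, 67 − p = p + 3 gives 2p = 64, so p* = €32 and q* = 35.
With the tax collected from sellers, supply shifts: qs = (p − 26) + 3.
New equilibrium: buyers pay €45, sellers receive €19, q = 22. (Wedge: pb − ps = 26.)
The less price-elastic side of the market bears the larger share of a per-unit tax.

Buyers pay €45; sellers receive €19; quantity = 22.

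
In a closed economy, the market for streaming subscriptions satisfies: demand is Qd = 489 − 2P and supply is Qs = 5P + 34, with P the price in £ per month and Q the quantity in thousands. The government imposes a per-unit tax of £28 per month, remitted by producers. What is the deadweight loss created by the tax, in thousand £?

Deadweight loss = £560 thousand.

Before the tax: set 489 − 2P = 5P + 34 → P* = £65, Q* = 359.
With the tax collected from producers, supply shifts: Qs = 5(P − 28) + 34.
Solving gives Q = 319 with buyers paying £85 and producers receiving £57 (the £28 wedge).
Quantity falls by |ΔQ| = |359 − 319| = 40.
DWL = ½ · t · |ΔQ| = ½ · 28 · 40 = £560.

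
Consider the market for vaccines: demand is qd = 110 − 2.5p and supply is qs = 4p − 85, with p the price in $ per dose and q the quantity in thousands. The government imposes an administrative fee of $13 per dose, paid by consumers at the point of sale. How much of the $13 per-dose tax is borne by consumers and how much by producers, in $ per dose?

Before the tax: set 110 − 2.5p = 4p − 85 → p* = $30, q* = 35.
With the tax collected from consumers, demand (in seller-price terms) shifts: qd = 110 − 2.5(p + 13).
New equilibrium: consumers pay $38, producers receive $25, q = 15. (Wedge: pb − ps = 13.)
Burden on consumers: $8; on producers: $5. (They sum to $13.)

Consumers bear $8 per dose; producers bear $5 per dose.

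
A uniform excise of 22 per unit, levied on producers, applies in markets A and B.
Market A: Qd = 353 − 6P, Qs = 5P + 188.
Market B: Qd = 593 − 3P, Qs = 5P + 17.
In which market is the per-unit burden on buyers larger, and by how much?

Market A: pre-tax P* = 15, Q* = 263; post-tax Q = 203; per-unit burden on buyers = 10.
Market B: pre-tax P* = 72, Q* = 377; post-tax Q = 335.75; per-unit burden on buyers = 13.75.
Difference: 10 vs 13.75 → market B is larger by 3.75.

Market B, by 3.75.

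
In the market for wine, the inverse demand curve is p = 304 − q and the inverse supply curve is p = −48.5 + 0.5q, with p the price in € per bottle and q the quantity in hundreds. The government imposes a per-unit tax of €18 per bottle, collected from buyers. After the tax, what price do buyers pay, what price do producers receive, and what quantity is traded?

Buyers pay €81; producers receive €63; quantity = 223.

Inverting to q(p) form: qd = 304 − p; qs = 2p + 97.
Without the tax, 304 − p = 2p + 97 gives 3p = 207, so p* = €69 and q* = 235.
With the tax collected from buyers, demand (in seller-price terms) shifts: qd = 304 − (p + 18).
Solving gives q = 223 with buyers paying €81 and producers receiving €63 (the €18 wedge).
The less price-elastic side of the market bears the larger share of a per-unit tax.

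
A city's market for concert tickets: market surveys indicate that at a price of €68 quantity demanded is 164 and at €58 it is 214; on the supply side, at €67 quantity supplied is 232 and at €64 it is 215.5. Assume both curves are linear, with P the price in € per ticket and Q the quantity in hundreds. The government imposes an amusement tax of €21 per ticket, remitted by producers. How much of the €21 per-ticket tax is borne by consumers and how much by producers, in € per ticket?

Consumers bear €11 per ticket; producers bear €10 per ticket.

Demand slope: (214 − 164)/(58 − 68) = -5, so Qd = 504 − 5P.
Supply slope: (215.5 − 232)/(64 − 67) = 5.5, so Qs = 5.5P − 136.5.
Without the tax, 504 − 5P = 5.5P − 136.5 gives 10.5P = 640.5, so P* = €61 and Q* = 199.
With the tax collected from producers, supply shifts: Qs = 5.5(P − 21) − 136.5.
New equilibrium: consumers pay €72, producers receive €51, Q = 144. (Wedge: Pb − Ps = 21.)
Burden on consumers: €11; on producers: €10. (They sum to €21.)
The less price-elastic side of the market bears the larger share of a per-unit tax.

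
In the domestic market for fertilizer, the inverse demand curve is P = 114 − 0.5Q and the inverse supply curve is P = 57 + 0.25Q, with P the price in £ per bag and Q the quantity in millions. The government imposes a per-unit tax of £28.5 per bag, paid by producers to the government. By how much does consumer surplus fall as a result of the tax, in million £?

Inverting to Q(P) form: Qd = 228 − 2P; Qs = 4P − 228.
Before the tax: set 228 − 2P = 4P − 228 → P* = £76, Q* = 76.
With the tax collected from producers, supply shifts: Qs = 4(P − 28.5) − 228.
New equilibrium: buyers pay £95, producers receive £66.5, Q = 38. (Wedge: Pb − Ps = 28.5.)
ΔCS is the trapezoid between Q = 38 and Q = 76 of height £19: ½ · (76 + 38) · 19 = £1083.

Consumer surplus falls by £1083 million.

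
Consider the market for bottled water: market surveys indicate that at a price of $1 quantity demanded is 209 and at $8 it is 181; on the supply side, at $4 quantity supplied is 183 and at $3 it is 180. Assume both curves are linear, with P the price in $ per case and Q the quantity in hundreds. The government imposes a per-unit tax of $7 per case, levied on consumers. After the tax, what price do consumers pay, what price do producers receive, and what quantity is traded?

Consumers pay $9; producers receive $2; quantity = 177.

Demand slope: (181 − 209)/(8 − 1) = -4, so Qd = 213 − 4P.
Supply slope: (180 − 183)/(3 − 4) = 3, so Qs = 3P + 171.
Before the tax: set 213 − 4P = 3P + 171 → P* = $6, Q* = 189.
With the tax collected from consumers, demand (in seller-price terms) shifts: Qd = 213 − 4(P + 7).
New equilibrium: consumers pay $9, producers receive $2, Q = 177. (Wedge: Pb − Ps = 7.)
The less price-elastic side of the market bears the larger share of a per-unit tax.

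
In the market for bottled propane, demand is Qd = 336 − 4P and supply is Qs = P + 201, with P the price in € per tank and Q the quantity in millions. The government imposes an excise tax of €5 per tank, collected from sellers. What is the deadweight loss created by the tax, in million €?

Before the tax: set 336 − 4P = P + 201 → P* = €27, Q* = 228.
With the tax collected from sellers, supply shifts: Qs = (P − 5) + 201.
Solving gives Q = 224 with consumers paying €28 and sellers receiving €23 (the €5 wedge).
Quantity falls by |ΔQ| = |228 − 224| = 4.
DWL = ½ · t · |ΔQ| = ½ · 5 · 4 = €10.

Deadweight loss = €10 million.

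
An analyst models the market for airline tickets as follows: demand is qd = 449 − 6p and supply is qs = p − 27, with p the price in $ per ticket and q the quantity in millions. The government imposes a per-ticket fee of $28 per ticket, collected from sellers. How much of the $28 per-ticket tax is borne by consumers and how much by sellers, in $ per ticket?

Consumers bear $4 per ticket; sellers bear $24 per ticket.

Before the tax: set 449 − 6p = p − 27 → p* = $68, q* = 41.
With the tax collected from sellers, supply shifts: qs = (p − 28) − 27.
Solving gives q = 17 with consumers paying $72 and sellers receiving $44 (the $28 wedge).
Burden on consumers: $4; on sellers: $24. (They sum to $28.)
The less price-elastic side of the market bears the larger share of a per-unit tax.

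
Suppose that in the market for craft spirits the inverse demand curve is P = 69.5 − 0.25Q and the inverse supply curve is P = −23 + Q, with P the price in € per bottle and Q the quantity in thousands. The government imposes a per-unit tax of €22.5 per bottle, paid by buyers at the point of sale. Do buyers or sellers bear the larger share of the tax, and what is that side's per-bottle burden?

Inverting to Q(P) form: Qd = 278 − 4P; Qs = P + 23.
Before the tax: set 278 − 4P = P + 23 → P* = €51, Q* = 74.
With the tax collected from buyers, demand (in seller-price terms) shifts: Qd = 278 − 4(P + 22.5).
New equilibrium: buyers pay €55.5, sellers receive €33, Q = 56. (Wedge: Pb − Ps = 22.5.)
Per-bottle burden: buyers €4.5, sellers €18.
Sellers take the larger share because supply is less price-elastic here (demand slope 4 vs supply slope 1).
The less price-elastic side of the market bears the larger share of a per-unit tax.

Sellers bear the larger share: €18 per bottle.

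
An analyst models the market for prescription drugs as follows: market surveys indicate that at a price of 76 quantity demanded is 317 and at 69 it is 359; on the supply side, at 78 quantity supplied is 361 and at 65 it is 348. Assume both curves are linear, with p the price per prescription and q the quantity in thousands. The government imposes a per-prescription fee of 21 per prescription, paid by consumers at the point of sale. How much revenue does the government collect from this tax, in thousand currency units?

Demand slope: (359 − 317)/(69 − 76) = -6, so qd = 773 − 6p.
Supply slope: (348 − 361)/(65 − 78) = 1, so qs = p + 283.
Before the tax: set 773 − 6p = p + 283 → p* = 70, q* = 353.
With the tax collected from consumers, demand (in seller-price terms) shifts: qd = 773 − 6(p + 21).
Solving gives q = 335 with consumers paying 73 and producers receiving 52 (the 21 wedge).
Revenue = t · Q = 21 · 335 = 7035.

Tax revenue = 7035 thousand.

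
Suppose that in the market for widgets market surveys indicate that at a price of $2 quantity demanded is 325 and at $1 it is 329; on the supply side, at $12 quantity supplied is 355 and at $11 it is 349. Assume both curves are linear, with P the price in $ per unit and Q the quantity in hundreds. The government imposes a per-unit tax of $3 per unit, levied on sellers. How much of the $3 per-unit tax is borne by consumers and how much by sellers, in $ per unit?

Consumers bear $1.8 per unit; sellers bear $1.2 per unit.

Demand slope: (329 − 325)/(1 − 2) = -4, so Qd = 333 − 4P.
Supply slope: (349 − 355)/(11 − 12) = 6, so Qs = 6P + 283.
Without the tax, 333 − 4P = 6P + 283 gives 10P = 50, so P* = $5 and Q* = 313.
With the tax collected from sellers, supply shifts: Qs = 6(P − 3) + 283.
New equilibrium: consumers pay $6.8, sellers receive $3.8, Q = 305.8. (Wedge: Pb − Ps = 3.)
Burden on consumers: $1.8; on sellers: $1.2. (They sum to $3.)
The less price-elastic side of the market bears the larger share of a per-unit tax.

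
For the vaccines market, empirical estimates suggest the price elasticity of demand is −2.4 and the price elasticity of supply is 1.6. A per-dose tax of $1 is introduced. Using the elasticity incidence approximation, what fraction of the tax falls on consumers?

Consumers' share ≈ 0.4.

Incidence ratio: consumers' share ≈ εs / (εs + |εd|) = 1.6 / (1.6 + 2.4) = 0.4.
Supply is the less elastic side, so consumers bear the smaller share.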